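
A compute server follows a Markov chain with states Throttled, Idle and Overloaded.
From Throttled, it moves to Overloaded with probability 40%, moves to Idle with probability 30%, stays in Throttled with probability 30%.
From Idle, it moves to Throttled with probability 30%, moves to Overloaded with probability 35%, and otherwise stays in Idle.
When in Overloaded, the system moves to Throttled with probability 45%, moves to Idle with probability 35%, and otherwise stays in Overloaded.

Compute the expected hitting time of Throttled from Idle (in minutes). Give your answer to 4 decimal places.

2.8931

Let t(s) be the expected number of minutes to first reach Throttled from state s, with t(Throttled) = 0. Conditioning on the first minute:
t(Idle) = 1 + 0.35·t(Idle) + 0.35·t(Overloaded)
t(Overloaded) = 1 + 0.35·t(Idle) + 0.2·t(Overloaded)
Solving: t(Idle) = 2.8931, t(Overloaded) = 2.5157.
Expected minutes from Idle to Throttled: 2.8931.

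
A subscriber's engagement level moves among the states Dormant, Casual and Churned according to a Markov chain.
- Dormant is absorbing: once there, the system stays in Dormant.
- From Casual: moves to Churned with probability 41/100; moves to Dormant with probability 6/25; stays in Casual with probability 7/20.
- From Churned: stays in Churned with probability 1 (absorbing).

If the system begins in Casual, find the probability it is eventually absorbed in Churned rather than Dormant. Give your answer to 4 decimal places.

0.6308

Let h(s) be the probability of absorption at Churned starting from transient state s. Then h(Churned) = 1 and h(Dormant) = 0. By first-step analysis:
h(Casual) = 0.24·0 + 0.35·h(Casual) + 0.41·1
Solving: h(Casual) = 0.6308.
Starting from Casual, the probability is 0.6308.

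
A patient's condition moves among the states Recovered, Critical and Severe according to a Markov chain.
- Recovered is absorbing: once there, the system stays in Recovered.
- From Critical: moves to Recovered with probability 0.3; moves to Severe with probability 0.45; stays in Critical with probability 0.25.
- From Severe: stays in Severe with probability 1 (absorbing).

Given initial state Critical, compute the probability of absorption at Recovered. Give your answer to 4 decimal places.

0.4000

Let h(s) be the probability of absorption at Recovered starting from transient state s. Then h(Recovered) = 1 and h(Severe) = 0. By first-step analysis:
h(Critical) = 0.3·1 + 0.25·h(Critical) + 0.45·0
Solving: h(Critical) = 0.4000.
Starting from Critical, the probability is 0.4000.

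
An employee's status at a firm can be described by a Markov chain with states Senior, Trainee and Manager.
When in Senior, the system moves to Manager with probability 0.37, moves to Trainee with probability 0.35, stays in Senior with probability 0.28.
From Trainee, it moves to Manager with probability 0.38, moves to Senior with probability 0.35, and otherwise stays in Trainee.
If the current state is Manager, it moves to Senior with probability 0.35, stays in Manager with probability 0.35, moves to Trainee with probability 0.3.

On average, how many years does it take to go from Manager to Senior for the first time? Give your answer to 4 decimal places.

Let t(s) be the expected number of years to first reach Senior from state s, with t(Senior) = 0. Conditioning on the first year:
t(Trainee) = 1 + 0.27·t(Trainee) + 0.38·t(Manager)
t(Manager) = 1 + 0.3·t(Trainee) + 0.35·t(Manager)
Solving: t(Trainee) = 2.8571, t(Manager) = 2.8571.
Expected years from Manager to Senior: 2.8571.

2.8571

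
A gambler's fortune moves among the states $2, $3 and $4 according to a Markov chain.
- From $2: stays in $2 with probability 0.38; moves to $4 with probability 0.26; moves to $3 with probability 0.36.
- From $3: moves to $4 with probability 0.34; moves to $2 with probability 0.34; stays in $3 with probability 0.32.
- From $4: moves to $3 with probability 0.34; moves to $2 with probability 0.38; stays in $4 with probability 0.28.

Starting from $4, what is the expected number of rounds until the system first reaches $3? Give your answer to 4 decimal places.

Let t(s) be the expected number of rounds to first reach $3 from state s, with t($3) = 0. Conditioning on the first round:
t($2) = 1 + 0.38·t($2) + 0.26·t($4)
t($4) = 1 + 0.38·t($2) + 0.28·t($4)
Solving: t($2) = 2.8193, t($4) = 2.8769.
Expected rounds from $4 to $3: 2.8769.

2.8769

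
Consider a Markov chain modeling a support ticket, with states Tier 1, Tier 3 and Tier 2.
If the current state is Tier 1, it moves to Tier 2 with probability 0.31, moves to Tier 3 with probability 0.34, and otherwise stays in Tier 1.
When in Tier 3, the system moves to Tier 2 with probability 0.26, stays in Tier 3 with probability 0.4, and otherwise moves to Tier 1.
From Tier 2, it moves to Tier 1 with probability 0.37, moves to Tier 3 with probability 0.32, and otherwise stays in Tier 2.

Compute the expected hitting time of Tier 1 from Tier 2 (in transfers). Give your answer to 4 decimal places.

2.7811

Let t(s) be the expected number of transfers to first reach Tier 1 from state s, with t(Tier 1) = 0. Conditioning on the first transfer:
t(Tier 3) = 1 + 0.4·t(Tier 3) + 0.26·t(Tier 2)
t(Tier 2) = 1 + 0.32·t(Tier 3) + 0.31·t(Tier 2)
Solving: t(Tier 3) = 2.8718, t(Tier 2) = 2.7811.
Expected transfers from Tier 2 to Tier 1: 2.7811.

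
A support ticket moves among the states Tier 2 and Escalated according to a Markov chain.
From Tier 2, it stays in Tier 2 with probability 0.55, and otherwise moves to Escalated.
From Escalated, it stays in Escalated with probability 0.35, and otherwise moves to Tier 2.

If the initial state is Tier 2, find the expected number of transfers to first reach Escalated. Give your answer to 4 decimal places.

2.2222

Let t(s) be the expected number of transfers to first reach Escalated from state s, with t(Escalated) = 0. Conditioning on the first transfer:
t(Tier 2) = 1 + 0.55·t(Tier 2)
Solving: t(Tier 2) = 2.2222.
Expected transfers from Tier 2 to Escalated: 2.2222.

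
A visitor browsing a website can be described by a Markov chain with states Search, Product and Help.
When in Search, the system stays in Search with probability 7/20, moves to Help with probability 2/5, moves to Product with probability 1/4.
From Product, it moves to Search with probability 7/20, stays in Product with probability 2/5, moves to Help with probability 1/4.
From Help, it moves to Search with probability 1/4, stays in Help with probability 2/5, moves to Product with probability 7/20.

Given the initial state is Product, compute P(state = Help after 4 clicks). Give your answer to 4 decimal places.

0.3499

Propagate the distribution vector 4 clicks from Product.
After 0 clicks: (0.0000, 1.0000, 0.0000)
After 1 click: (0.3500, 0.4000, 0.2500)
After 2 clicks: (0.3250, 0.3350, 0.3400)
After 3 clicks: (0.3160, 0.3343, 0.3498)
After 4 clicks: (0.3150, 0.3351, 0.3499)
P(in Help after 4 clicks) = 0.3499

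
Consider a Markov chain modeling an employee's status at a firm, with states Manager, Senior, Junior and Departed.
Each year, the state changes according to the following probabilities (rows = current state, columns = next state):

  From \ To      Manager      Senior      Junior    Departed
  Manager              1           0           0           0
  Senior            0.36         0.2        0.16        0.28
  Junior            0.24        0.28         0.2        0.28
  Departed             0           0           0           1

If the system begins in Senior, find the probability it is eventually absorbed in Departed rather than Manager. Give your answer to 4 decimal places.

Let h(s) be the probability of absorption at Departed starting from transient state s. Then h(Departed) = 1 and h(Manager) = 0. By first-step analysis:
h(Senior) = 0.36·0 + 0.2·h(Senior) + 0.16·h(Junior) + 0.28·1
h(Junior) = 0.24·0 + 0.28·h(Senior) + 0.2·h(Junior) + 0.28·1
Solving: h(Senior) = 0.4516, h(Junior) = 0.5081.
Starting from Senior, the probability is 0.4516.

0.4516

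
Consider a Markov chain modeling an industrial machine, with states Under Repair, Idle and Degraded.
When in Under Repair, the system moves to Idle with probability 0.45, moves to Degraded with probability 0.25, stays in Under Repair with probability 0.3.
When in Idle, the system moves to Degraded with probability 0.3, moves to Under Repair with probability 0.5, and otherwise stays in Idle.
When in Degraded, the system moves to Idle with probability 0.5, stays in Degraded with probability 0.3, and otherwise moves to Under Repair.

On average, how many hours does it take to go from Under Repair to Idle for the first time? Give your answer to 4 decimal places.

2.1591

Let t(s) be the expected number of hours to first reach Idle from state s, with t(Idle) = 0. Conditioning on the first hour:
t(Under Repair) = 1 + 0.3·t(Under Repair) + 0.25·t(Degraded)
t(Degraded) = 1 + 0.2·t(Under Repair) + 0.3·t(Degraded)
Solving: t(Under Repair) = 2.1591, t(Degraded) = 2.0455.
Expected hours from Under Repair to Idle: 2.1591.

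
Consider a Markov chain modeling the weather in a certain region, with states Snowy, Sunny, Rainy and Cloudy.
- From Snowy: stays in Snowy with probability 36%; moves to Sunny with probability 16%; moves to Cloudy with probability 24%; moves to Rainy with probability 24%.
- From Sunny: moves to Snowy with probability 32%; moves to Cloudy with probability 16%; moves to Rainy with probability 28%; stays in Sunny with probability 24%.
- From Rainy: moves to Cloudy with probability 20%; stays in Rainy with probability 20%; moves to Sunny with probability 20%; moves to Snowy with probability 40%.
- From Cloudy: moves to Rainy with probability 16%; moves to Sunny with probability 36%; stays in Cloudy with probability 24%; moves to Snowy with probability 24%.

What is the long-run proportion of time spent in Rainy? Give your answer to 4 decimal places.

Let the stationary distribution be π with π = πP and π_1 + π_2 + π_3 + π_4 = 1.
π_1 = 0.36·π_1 + 0.32·π_2 + 0.4·π_3 + 0.24·π_4
π_2 = 0.16·π_1 + 0.24·π_2 + 0.2·π_3 + 0.36·π_4
π_3 = 0.24·π_1 + 0.28·π_2 + 0.2·π_3 + 0.16·π_4
Solving with the normalization constraint gives π = (0.3342, 0.2299, 0.2232, 0.2127).
So the stationary probability of Rainy is 0.2232.

0.2232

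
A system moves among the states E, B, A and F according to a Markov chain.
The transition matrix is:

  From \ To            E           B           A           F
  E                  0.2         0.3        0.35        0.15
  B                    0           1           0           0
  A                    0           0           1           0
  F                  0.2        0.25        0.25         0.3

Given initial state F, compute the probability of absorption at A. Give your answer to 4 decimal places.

Let h(s) be the probability of absorption at A starting from transient state s. Then h(A) = 1 and h(B) = 0. By first-step analysis:
h(E) = 0.2·h(E) + 0.3·0 + 0.35·1 + 0.15·h(F)
h(F) = 0.2·h(E) + 0.25·0 + 0.25·1 + 0.3·h(F)
Solving: h(E) = 0.5330, h(F) = 0.5094.
Starting from F, the probability is 0.5094.

0.5094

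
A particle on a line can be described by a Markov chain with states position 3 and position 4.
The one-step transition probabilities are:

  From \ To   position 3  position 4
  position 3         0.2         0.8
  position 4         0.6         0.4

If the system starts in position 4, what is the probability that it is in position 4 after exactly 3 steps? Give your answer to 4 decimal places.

Propagate the distribution vector 3 steps from position 4.
After 0 steps: (0.0000, 1.0000)
After 1 step: (0.6000, 0.4000)
After 2 steps: (0.3600, 0.6400)
After 3 steps: (0.4560, 0.5440)
P(in position 4 after 3 steps) = 0.5440

0.5440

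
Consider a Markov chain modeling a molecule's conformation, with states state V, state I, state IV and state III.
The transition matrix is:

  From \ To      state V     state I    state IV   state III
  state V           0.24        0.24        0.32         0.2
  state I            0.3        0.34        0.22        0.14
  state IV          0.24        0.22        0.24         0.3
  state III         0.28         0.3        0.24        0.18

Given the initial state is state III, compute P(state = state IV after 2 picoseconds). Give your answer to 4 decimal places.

0.2564

Propagate the distribution vector 2 picoseconds from state III.
After 0 picoseconds: (0.0000, 0.0000, 0.0000, 1.0000)
After 1 picosecond: (0.2800, 0.3000, 0.2400, 0.1800)
After 2 picoseconds: (0.2652, 0.2760, 0.2564, 0.2024)
P(in state IV after 2 picoseconds) = 0.2564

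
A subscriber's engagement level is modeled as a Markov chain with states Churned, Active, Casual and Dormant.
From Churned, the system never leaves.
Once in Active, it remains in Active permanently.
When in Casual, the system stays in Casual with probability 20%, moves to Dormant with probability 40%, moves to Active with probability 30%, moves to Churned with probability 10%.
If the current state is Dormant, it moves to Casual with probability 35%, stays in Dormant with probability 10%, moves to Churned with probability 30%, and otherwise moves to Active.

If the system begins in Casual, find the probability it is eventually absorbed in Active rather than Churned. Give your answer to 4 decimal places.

0.6379

Let h(s) be the probability of absorption at Active starting from transient state s. Then h(Active) = 1 and h(Churned) = 0. By first-step analysis:
h(Casual) = 0.1·0 + 0.3·1 + 0.2·h(Casual) + 0.4·h(Dormant)
h(Dormant) = 0.3·0 + 0.25·1 + 0.35·h(Casual) + 0.1·h(Dormant)
Solving: h(Casual) = 0.6379, h(Dormant) = 0.5259.
Starting from Casual, the probability is 0.6379.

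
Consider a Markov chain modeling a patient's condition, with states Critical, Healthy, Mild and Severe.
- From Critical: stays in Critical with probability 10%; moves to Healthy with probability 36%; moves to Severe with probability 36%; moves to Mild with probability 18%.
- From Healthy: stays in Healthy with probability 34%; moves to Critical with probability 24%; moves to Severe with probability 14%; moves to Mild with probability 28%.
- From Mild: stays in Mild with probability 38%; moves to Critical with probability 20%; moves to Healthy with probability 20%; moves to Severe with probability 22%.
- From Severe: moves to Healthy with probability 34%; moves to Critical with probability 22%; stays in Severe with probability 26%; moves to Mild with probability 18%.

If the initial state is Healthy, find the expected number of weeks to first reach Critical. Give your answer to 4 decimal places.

Let t(s) be the expected number of weeks to first reach Critical from state s, with t(Critical) = 0. Conditioning on the first week:
t(Healthy) = 1 + 0.34·t(Healthy) + 0.28·t(Mild) + 0.14·t(Severe)
t(Mild) = 1 + 0.2·t(Healthy) + 0.38·t(Mild) + 0.22·t(Severe)
t(Severe) = 1 + 0.34·t(Healthy) + 0.18·t(Mild) + 0.26·t(Severe)
Solving: t(Healthy) = 4.4510, t(Mild) = 4.6557, t(Severe) = 4.5289.
Expected weeks from Healthy to Critical: 4.4510.

4.4510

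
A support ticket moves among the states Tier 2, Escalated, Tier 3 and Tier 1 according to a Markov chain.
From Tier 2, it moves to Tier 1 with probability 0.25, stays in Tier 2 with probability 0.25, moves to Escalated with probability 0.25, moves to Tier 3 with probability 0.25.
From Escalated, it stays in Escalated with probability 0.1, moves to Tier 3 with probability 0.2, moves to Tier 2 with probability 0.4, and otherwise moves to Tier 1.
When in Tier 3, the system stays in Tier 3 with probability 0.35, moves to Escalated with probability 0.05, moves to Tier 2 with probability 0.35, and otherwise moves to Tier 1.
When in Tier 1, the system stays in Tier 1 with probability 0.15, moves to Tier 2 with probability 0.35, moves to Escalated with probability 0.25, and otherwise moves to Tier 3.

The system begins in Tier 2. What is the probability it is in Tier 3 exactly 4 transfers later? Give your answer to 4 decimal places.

0.2682

Propagate the distribution vector 4 transfers from Tier 2.
After 0 transfers: (1.0000, 0.0000, 0.0000, 0.0000)
After 1 transfer: (0.2500, 0.2500, 0.2500, 0.2500)
After 2 transfers: (0.3375, 0.1625, 0.2625, 0.2375)
After 3 transfers: (0.3244, 0.1731, 0.2681, 0.2344)
After 4 transfers: (0.3262, 0.1704, 0.2682, 0.2352)
P(in Tier 3 after 4 transfers) = 0.2682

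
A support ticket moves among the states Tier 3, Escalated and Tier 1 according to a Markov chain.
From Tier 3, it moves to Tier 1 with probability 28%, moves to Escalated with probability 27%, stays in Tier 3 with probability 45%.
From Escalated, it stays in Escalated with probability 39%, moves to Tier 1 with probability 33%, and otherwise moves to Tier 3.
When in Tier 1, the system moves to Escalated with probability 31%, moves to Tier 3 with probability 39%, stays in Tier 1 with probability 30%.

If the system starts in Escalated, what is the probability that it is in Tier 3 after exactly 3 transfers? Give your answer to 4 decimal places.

Propagate the distribution vector 3 transfers from Escalated.
After 0 transfers: (0.0000, 1.0000, 0.0000)
After 1 transfer: (0.2800, 0.3900, 0.3300)
After 2 transfers: (0.3639, 0.3300, 0.3061)
After 3 transfers: (0.3755, 0.3218, 0.3026)
P(in Tier 3 after 3 transfers) = 0.3755

0.3755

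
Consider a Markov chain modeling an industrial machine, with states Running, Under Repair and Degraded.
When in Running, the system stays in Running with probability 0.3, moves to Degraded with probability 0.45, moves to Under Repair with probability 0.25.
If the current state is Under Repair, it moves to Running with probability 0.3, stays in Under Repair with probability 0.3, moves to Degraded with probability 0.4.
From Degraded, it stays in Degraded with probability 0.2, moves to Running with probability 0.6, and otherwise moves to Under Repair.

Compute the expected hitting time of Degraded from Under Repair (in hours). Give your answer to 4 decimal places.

Let t(s) be the expected number of hours to first reach Degraded from state s, with t(Degraded) = 0. Conditioning on the first hour:
t(Running) = 1 + 0.3·t(Running) + 0.25·t(Under Repair)
t(Under Repair) = 1 + 0.3·t(Running) + 0.3·t(Under Repair)
Solving: t(Running) = 2.2892, t(Under Repair) = 2.4096.
Expected hours from Under Repair to Degraded: 2.4096.

2.4096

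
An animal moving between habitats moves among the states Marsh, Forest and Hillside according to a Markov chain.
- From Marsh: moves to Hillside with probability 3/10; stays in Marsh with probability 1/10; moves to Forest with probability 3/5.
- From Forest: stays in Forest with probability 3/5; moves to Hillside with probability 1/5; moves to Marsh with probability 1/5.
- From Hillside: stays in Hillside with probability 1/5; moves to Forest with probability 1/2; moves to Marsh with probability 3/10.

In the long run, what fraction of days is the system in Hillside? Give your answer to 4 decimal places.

Let the stationary distribution be π with π = πP and π_1 + π_2 + π_3 = 1.
π_1 = 0.1·π_1 + 0.2·π_2 + 0.3·π_3
π_2 = 0.6·π_1 + 0.6·π_2 + 0.5·π_3
Solving with the normalization constraint gives π = (0.2018, 0.5780, 0.2202).
So the stationary probability of Hillside is 0.2202.

0.2202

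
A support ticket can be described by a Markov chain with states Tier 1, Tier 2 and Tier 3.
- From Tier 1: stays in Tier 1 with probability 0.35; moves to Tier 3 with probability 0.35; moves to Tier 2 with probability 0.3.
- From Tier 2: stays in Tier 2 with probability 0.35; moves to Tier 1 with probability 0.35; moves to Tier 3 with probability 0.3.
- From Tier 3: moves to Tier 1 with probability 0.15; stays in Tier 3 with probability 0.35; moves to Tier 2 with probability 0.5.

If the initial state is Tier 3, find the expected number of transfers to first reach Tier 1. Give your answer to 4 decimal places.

Let t(s) be the expected number of transfers to first reach Tier 1 from state s, with t(Tier 1) = 0. Conditioning on the first transfer:
t(Tier 2) = 1 + 0.35·t(Tier 2) + 0.3·t(Tier 3)
t(Tier 3) = 1 + 0.5·t(Tier 2) + 0.35·t(Tier 3)
Solving: t(Tier 2) = 3.4862, t(Tier 3) = 4.2202.
Expected transfers from Tier 3 to Tier 1: 4.2202.

4.2202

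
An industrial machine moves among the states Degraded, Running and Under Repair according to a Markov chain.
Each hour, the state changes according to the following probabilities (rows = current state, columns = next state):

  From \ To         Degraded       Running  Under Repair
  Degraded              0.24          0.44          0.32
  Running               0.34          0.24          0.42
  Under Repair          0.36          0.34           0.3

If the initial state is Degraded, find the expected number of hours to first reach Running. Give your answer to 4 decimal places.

Let t(s) be the expected number of hours to first reach Running from state s, with t(Running) = 0. Conditioning on the first hour:
t(Degraded) = 1 + 0.24·t(Degraded) + 0.32·t(Under Repair)
t(Under Repair) = 1 + 0.36·t(Degraded) + 0.3·t(Under Repair)
Solving: t(Degraded) = 2.4472, t(Under Repair) = 2.6871.
Expected hours from Degraded to Running: 2.4472.

2.4472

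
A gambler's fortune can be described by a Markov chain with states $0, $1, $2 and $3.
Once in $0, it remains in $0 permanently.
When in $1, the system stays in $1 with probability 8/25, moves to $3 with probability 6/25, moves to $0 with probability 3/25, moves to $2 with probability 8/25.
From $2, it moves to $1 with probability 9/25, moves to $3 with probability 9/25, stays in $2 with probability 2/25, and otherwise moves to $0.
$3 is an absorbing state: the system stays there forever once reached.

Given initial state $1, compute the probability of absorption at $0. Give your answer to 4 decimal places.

0.3417

Let h(s) be the probability of absorption at $0 starting from transient state s. Then h($0) = 1 and h($3) = 0. By first-step analysis:
h($1) = 0.12·1 + 0.32·h($1) + 0.32·h($2) + 0.24·0
h($2) = 0.2·1 + 0.36·h($1) + 0.08·h($2) + 0.36·0
Solving: h($1) = 0.3417, h($2) = 0.3511.
Starting from $1, the probability is 0.3417.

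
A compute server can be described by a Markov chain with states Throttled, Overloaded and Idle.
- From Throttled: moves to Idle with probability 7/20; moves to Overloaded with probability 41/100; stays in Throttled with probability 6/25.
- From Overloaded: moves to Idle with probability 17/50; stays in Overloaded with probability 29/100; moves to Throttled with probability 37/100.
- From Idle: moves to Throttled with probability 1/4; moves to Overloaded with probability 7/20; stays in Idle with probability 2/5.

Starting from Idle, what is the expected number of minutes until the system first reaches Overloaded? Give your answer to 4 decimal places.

2.7408

Let t(s) be the expected number of minutes to first reach Overloaded from state s, with t(Overloaded) = 0. Conditioning on the first minute:
t(Throttled) = 1 + 0.24·t(Throttled) + 0.35·t(Idle)
t(Idle) = 1 + 0.25·t(Throttled) + 0.4·t(Idle)
Solving: t(Throttled) = 2.5780, t(Idle) = 2.7408.
Expected minutes from Idle to Overloaded: 2.7408.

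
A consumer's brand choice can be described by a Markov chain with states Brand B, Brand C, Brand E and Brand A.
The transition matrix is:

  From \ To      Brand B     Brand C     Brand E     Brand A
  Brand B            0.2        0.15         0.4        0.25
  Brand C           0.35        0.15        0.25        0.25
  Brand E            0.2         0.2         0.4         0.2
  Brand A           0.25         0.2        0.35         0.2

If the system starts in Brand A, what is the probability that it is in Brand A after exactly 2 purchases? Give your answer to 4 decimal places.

Propagate the distribution vector 2 purchases from Brand A.
After 0 purchases: (0.0000, 0.0000, 0.0000, 1.0000)
After 1 purchase: (0.2500, 0.2000, 0.3500, 0.2000)
After 2 purchases: (0.2400, 0.1775, 0.3600, 0.2225)
P(in Brand A after 2 purchases) = 0.2225

0.2225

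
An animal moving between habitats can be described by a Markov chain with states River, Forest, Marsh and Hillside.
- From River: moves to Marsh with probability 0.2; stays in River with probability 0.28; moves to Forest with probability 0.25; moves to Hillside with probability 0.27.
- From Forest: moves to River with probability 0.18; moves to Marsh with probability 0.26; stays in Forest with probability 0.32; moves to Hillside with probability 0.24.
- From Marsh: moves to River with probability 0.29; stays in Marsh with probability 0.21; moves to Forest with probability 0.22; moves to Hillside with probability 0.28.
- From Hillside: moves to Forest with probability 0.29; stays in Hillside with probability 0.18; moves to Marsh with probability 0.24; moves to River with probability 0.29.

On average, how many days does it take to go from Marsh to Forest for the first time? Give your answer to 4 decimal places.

4.0609

Let t(s) be the expected number of days to first reach Forest from state s, with t(Forest) = 0. Conditioning on the first day:
t(River) = 1 + 0.28·t(River) + 0.2·t(Marsh) + 0.27·t(Hillside)
t(Marsh) = 1 + 0.29·t(River) + 0.21·t(Marsh) + 0.28·t(Hillside)
t(Hillside) = 1 + 0.29·t(River) + 0.24·t(Marsh) + 0.18·t(Hillside)
Solving: t(River) = 3.9429, t(Marsh) = 4.0609, t(Hillside) = 3.8025.
Expected days from Marsh to Forest: 4.0609.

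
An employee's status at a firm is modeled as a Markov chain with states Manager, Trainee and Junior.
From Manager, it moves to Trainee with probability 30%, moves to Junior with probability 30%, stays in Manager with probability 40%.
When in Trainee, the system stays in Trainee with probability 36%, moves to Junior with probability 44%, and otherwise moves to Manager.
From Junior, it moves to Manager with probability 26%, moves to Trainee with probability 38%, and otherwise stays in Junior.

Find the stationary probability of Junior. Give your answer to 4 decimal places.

0.3714

Let the stationary distribution be π with π = πP and π_1 + π_2 + π_3 = 1.
π_1 = 0.4·π_1 + 0.2·π_2 + 0.26·π_3
π_2 = 0.3·π_1 + 0.36·π_2 + 0.38·π_3
Solving with the normalization constraint gives π = (0.2779, 0.3508, 0.3714).
So the stationary probability of Junior is 0.3714.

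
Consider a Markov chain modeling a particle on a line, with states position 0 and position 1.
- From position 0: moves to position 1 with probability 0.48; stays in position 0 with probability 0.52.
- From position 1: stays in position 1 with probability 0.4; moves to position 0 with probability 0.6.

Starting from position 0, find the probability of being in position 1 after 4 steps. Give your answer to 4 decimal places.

0.4444

Propagate the distribution vector 4 steps from position 0.
After 0 steps: (1.0000, 0.0000)
After 1 step: (0.5200, 0.4800)
After 2 steps: (0.5584, 0.4416)
After 3 steps: (0.5553, 0.4447)
After 4 steps: (0.5556, 0.4444)
P(in position 1 after 4 steps) = 0.4444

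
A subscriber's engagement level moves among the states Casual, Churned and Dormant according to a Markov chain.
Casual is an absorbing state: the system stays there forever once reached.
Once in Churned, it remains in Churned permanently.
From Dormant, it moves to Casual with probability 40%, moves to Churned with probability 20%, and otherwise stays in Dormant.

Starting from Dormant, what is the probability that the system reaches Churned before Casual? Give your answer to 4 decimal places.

Let h(s) be the probability of absorption at Churned starting from transient state s. Then h(Churned) = 1 and h(Casual) = 0. By first-step analysis:
h(Dormant) = 0.4·0 + 0.2·1 + 0.4·h(Dormant)
Solving: h(Dormant) = 0.3333.
Starting from Dormant, the probability is 0.3333.

0.3333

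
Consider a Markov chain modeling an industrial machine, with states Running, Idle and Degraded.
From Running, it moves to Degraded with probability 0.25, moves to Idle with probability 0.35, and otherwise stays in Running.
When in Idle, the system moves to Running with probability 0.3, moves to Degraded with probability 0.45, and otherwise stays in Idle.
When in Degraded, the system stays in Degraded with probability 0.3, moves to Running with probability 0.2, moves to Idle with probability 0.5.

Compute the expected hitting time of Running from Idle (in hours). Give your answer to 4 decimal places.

3.8333

Let t(s) be the expected number of hours to first reach Running from state s, with t(Running) = 0. Conditioning on the first hour:
t(Idle) = 1 + 0.25·t(Idle) + 0.45·t(Degraded)
t(Degraded) = 1 + 0.5·t(Idle) + 0.3·t(Degraded)
Solving: t(Idle) = 3.8333, t(Degraded) = 4.1667.
Expected hours from Idle to Running: 3.8333.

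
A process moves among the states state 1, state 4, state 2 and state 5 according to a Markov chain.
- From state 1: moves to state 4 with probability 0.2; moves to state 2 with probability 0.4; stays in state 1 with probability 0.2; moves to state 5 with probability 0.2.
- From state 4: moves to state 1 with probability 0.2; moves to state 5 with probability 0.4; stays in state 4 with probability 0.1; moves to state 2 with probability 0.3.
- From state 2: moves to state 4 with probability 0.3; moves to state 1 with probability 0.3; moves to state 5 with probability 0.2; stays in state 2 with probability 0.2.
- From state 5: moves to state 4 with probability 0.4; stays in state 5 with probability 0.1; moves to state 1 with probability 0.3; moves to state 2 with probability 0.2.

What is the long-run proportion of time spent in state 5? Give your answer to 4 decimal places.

Let the stationary distribution be π with π = πP and π_1 + π_2 + π_3 + π_4 = 1.
π_1 = 0.2·π_1 + 0.2·π_2 + 0.3·π_3 + 0.3·π_4
π_2 = 0.2·π_1 + 0.1·π_2 + 0.3·π_3 + 0.4·π_4
π_3 = 0.4·π_1 + 0.3·π_2 + 0.2·π_3 + 0.2·π_4
Solving with the normalization constraint gives π = (0.2502, 0.2481, 0.2748, 0.2269).
So the stationary probability of state 5 is 0.2269.

0.2269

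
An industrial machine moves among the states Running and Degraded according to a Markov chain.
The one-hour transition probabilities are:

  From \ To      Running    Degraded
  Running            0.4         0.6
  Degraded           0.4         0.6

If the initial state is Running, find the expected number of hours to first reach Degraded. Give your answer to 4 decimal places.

1.6667

Let t(s) be the expected number of hours to first reach Degraded from state s, with t(Degraded) = 0. Conditioning on the first hour:
t(Running) = 1 + 0.4·t(Running)
Solving: t(Running) = 1.6667.
Expected hours from Running to Degraded: 1.6667.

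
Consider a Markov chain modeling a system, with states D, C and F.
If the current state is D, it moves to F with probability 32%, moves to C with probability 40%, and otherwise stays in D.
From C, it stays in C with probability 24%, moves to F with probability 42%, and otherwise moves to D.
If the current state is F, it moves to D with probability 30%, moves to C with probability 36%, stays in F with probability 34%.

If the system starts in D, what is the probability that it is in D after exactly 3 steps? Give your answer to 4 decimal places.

Propagate the distribution vector 3 steps from D.
After 0 steps: (1.0000, 0.0000, 0.0000)
After 1 step: (0.2800, 0.4000, 0.3200)
After 2 steps: (0.3104, 0.3232, 0.3664)
After 3 steps: (0.3067, 0.3336, 0.3596)
P(in D after 3 steps) = 0.3067

0.3067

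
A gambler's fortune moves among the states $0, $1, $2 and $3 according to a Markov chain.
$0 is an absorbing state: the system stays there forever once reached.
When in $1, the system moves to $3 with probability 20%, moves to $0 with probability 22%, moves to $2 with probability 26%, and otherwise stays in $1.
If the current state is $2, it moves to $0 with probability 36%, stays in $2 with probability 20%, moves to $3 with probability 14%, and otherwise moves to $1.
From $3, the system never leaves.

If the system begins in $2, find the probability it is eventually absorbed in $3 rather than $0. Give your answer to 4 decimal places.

0.3330

Let h(s) be the probability of absorption at $3 starting from transient state s. Then h($3) = 1 and h($0) = 0. By first-step analysis:
h($1) = 0.22·0 + 0.32·h($1) + 0.26·h($2) + 0.2·1
h($2) = 0.36·0 + 0.3·h($1) + 0.2·h($2) + 0.14·1
Solving: h($1) = 0.4215, h($2) = 0.3330.
Starting from $2, the probability is 0.3330.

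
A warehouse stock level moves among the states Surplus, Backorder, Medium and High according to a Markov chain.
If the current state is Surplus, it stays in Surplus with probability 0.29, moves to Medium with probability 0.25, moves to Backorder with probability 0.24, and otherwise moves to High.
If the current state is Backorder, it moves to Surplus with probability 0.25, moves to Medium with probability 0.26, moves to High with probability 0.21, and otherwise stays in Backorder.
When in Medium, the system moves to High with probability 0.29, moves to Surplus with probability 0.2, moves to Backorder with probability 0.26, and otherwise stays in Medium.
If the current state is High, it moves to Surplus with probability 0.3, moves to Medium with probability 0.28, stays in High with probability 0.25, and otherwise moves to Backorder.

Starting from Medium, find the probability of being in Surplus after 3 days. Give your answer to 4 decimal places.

Propagate the distribution vector 3 days from Medium.
After 0 days: (0.0000, 0.0000, 1.0000, 0.0000)
After 1 day: (0.2000, 0.2600, 0.2500, 0.2900)
After 2 days: (0.2600, 0.2351, 0.2613, 0.2436)
After 3 days: (0.2595, 0.2376, 0.2597, 0.2432)
P(in Surplus after 3 days) = 0.2595

0.2595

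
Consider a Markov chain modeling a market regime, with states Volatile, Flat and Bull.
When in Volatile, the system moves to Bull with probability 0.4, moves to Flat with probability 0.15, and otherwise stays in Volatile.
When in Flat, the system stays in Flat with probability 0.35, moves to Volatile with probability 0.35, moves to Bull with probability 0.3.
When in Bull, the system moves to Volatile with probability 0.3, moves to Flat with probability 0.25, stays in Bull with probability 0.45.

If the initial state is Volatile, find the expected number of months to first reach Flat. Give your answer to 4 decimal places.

Let t(s) be the expected number of months to first reach Flat from state s, with t(Flat) = 0. Conditioning on the first month:
t(Volatile) = 1 + 0.45·t(Volatile) + 0.4·t(Bull)
t(Bull) = 1 + 0.3·t(Volatile) + 0.45·t(Bull)
Solving: t(Volatile) = 5.2055, t(Bull) = 4.6575.
Expected months from Volatile to Flat: 5.2055.

5.2055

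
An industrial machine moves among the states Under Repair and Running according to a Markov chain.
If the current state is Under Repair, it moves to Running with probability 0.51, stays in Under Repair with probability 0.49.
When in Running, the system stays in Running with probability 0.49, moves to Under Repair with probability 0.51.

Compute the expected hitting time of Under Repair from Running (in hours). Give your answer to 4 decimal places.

Let t(s) be the expected number of hours to first reach Under Repair from state s, with t(Under Repair) = 0. Conditioning on the first hour:
t(Running) = 1 + 0.49·t(Running)
Solving: t(Running) = 1.9608.
Expected hours from Running to Under Repair: 1.9608.

1.9608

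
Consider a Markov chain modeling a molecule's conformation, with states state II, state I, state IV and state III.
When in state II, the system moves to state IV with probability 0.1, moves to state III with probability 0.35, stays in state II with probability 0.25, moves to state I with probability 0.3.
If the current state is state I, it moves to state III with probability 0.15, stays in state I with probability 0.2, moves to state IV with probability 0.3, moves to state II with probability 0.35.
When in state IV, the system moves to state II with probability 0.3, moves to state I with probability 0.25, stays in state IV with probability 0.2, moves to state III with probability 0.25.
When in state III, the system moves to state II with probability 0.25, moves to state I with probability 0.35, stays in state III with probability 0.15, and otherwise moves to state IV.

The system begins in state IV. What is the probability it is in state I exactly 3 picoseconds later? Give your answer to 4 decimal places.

0.2734

Propagate the distribution vector 3 picoseconds from state IV.
After 0 picoseconds: (0.0000, 0.0000, 1.0000, 0.0000)
After 1 picosecond: (0.3000, 0.2500, 0.2000, 0.2500)
After 2 picoseconds: (0.2850, 0.2775, 0.2075, 0.2300)
After 3 picoseconds: (0.2881, 0.2734, 0.2108, 0.2278)
P(in state I after 3 picoseconds) = 0.2734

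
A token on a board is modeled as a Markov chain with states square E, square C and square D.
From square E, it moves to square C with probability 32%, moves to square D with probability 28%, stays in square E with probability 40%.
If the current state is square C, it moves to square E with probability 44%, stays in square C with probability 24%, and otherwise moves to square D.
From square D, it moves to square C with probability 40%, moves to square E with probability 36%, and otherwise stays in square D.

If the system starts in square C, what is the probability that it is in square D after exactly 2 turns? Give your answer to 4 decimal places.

Sum over the intermediate state after 1 turn:
P = P(square C→square E)·P(square E→square D) + P(square C→square C)·P(square C→square D) + P(square C→square D)·P(square D→square D)
  = 0.44×0.28 + 0.24×0.32 + 0.32×0.24
  = 0.1232 + 0.0768 + 0.0768 = 0.2768

0.2768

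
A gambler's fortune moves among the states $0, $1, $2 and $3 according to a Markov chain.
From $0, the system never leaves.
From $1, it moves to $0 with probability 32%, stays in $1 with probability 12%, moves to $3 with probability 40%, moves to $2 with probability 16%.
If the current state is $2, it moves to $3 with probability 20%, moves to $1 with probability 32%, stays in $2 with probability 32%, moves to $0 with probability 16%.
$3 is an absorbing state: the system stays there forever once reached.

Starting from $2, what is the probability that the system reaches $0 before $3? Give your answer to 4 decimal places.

Let h(s) be the probability of absorption at $0 starting from transient state s. Then h($0) = 1 and h($3) = 0. By first-step analysis:
h($1) = 0.32·1 + 0.12·h($1) + 0.16·h($2) + 0.4·0
h($2) = 0.16·1 + 0.32·h($1) + 0.32·h($2) + 0.2·0
Solving: h($1) = 0.4444, h($2) = 0.4444.
Starting from $2, the probability is 0.4444.

0.4444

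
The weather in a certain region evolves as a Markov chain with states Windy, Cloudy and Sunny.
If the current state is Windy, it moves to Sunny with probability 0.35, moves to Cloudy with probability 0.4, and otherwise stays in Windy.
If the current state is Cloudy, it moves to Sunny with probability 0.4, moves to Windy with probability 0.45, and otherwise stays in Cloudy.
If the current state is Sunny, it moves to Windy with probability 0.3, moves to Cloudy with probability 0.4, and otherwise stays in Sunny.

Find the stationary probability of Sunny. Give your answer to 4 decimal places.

0.3486

Let the stationary distribution be π with π = πP and π_1 + π_2 + π_3 = 1.
π_1 = 0.25·π_1 + 0.45·π_2 + 0.3·π_3
π_2 = 0.4·π_1 + 0.15·π_2 + 0.4·π_3
Solving with the normalization constraint gives π = (0.3314, 0.3200, 0.3486).
So the stationary probability of Sunny is 0.3486.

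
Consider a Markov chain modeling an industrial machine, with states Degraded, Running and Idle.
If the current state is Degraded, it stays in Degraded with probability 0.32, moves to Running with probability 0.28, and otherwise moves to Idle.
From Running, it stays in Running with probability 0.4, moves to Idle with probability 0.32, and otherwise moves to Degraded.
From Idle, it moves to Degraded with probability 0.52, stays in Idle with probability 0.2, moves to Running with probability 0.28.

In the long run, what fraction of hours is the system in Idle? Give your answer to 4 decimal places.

0.3121

Let the stationary distribution be π with π = πP and π_1 + π_2 + π_3 = 1.
π_1 = 0.32·π_1 + 0.28·π_2 + 0.52·π_3
π_2 = 0.28·π_1 + 0.4·π_2 + 0.28·π_3
Solving with the normalization constraint gives π = (0.3697, 0.3182, 0.3121).
So the stationary probability of Idle is 0.3121.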